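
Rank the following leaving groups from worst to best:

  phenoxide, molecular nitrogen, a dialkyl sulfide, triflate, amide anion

amide anion < phenoxide < a dialkyl sulfide < triflate < molecular nitrogen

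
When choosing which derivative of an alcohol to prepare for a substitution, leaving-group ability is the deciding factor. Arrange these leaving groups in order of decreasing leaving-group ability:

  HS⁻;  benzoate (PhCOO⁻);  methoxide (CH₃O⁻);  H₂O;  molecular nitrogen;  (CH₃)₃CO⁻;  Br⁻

molecular nitrogen > Br⁻ > H₂O > benzoate (PhCOO⁻) > HS⁻ > methoxide (CH₃O⁻) > (CH₃)₃CO⁻

A good leaving group is a weak base: the lower the pKₐ of its conjugate acid, the more readily it departs.
molecular nitrogen: no meaningful conjugate acid; N₂ departs as an exceptionally stable neutral molecule
Br⁻: pKₐ(HBr) ≈ -9
H₂O: pKₐ(H₃O⁺) ≈ -1.7
benzoate (PhCOO⁻): pKₐ(C₆H₅COOH) ≈ 4.2
HS⁻: pKₐ(H₂S) ≈ 7
methoxide (CH₃O⁻): pKₐ(CH₃OH) ≈ 15.5
(CH₃)₃CO⁻: pKₐ(t-BuOH) ≈ 18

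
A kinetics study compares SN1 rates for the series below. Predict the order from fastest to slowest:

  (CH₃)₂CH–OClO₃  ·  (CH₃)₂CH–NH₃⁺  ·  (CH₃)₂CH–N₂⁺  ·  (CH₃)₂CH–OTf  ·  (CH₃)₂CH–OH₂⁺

With the same alkyl group throughout, only the leaving group differentiates the rates.
The more stable X⁻ (or X) is on its own — i.e. the weaker a base it is — the better a leaving group it makes.
(CH₃)₂CH–N₂⁺ loses N₂: no meaningful conjugate acid; N₂ departs as an exceptionally stable neutral molecule
(CH₃)₂CH–OTf loses OTf⁻: pKₐ(CF₃SO₃H (triflic acid)) ≈ -14
(CH₃)₂CH–OClO₃ loses ClO₄⁻: pKₐ(HClO₄) ≈ -10
(CH₃)₂CH–OH₂⁺ loses H₂O: pKₐ(H₃O⁺) ≈ -1.7
(CH₃)₂CH–NH₃⁺ loses NH₃: pKₐ(NH₄⁺) ≈ 9.2

(CH₃)₂CH–N₂⁺ > (CH₃)₂CH–OTf > (CH₃)₂CH–OClO₃ > (CH₃)₂CH–OH₂⁺ > (CH₃)₂CH–NH₃⁺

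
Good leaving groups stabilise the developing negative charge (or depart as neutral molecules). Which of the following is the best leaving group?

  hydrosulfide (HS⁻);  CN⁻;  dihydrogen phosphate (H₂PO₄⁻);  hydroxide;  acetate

dihydrogen phosphate (H₂PO₄⁻): pKₐ(H₃PO₄) ≈ 2.1
acetate: pKₐ(CH₃COOH) ≈ 4.8
hydrosulfide (HS⁻): pKₐ(H₂S) ≈ 7
CN⁻: pKₐ(HCN) ≈ 9.2
hydroxide: pKₐ(H₂O) ≈ 15.7

dihydrogen phosphate (H₂PO₄⁻)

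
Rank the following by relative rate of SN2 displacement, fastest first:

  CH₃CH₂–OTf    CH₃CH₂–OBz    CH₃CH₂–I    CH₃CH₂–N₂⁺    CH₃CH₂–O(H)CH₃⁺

Identical carbon frameworks mean the comparison reduces to leaving-group quality.
The more stable X⁻ (or X) is on its own — i.e. the weaker a base it is — the better a leaving group it makes.
CH₃CH₂–N₂⁺ loses N₂: no meaningful conjugate acid; N₂ departs as an exceptionally stable neutral molecule
CH₃CH₂–OTf loses OTf⁻: pKₐ(CF₃SO₃H (triflic acid)) ≈ -14
CH₃CH₂–I loses I⁻: pKₐ(HI) ≈ -10
CH₃CH₂–O(H)CH₃⁺ loses R'OH: pKₐ(R'OH₂⁺) ≈ -2.4
CH₃CH₂–OBz loses PhCOO⁻: pKₐ(C₆H₅COOH) ≈ 4.2

CH₃CH₂–N₂⁺ > CH₃CH₂–OTf > CH₃CH₂–I > CH₃CH₂–O(H)CH₃⁺ > CH₃CH₂–OBz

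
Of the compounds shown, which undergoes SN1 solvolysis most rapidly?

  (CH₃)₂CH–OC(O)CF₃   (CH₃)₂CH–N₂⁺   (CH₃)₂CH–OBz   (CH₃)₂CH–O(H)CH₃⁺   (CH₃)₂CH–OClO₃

(CH₃)₂CH–N₂⁺

Same R in every case — rank the leaving groups.
Rank by basicity of the departing species: weakest base leaves most easily.
(CH₃)₂CH–N₂⁺ loses N₂: no meaningful conjugate acid; N₂ departs as an exceptionally stable neutral molecule
(CH₃)₂CH–OClO₃ loses ClO₄⁻: pKₐ(HClO₄) ≈ -10
(CH₃)₂CH–O(H)CH₃⁺ loses R'OH: pKₐ(R'OH₂⁺) ≈ -2.4
(CH₃)₂CH–OC(O)CF₃ loses CF₃COO⁻: pKₐ(CF₃COOH) ≈ 0.2
(CH₃)₂CH–OBz loses PhCOO⁻: pKₐ(C₆H₅COOH) ≈ 4.2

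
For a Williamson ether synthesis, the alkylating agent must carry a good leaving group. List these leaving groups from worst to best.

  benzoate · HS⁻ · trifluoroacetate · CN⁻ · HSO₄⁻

CN⁻ < HS⁻ < benzoate < trifluoroacetate < HSO₄⁻

Rank by basicity of the departing species: weakest base leaves most easily.
HSO₄⁻: pKₐ(H₂SO₄) ≈ -3
trifluoroacetate: pKₐ(CF₃COOH) ≈ 0.2
benzoate: pKₐ(C₆H₅COOH) ≈ 4.2
HS⁻: pKₐ(H₂S) ≈ 7
CN⁻: pKₐ(HCN) ≈ 9.2
The question asks for worst first, so the sequence is read in increasing leaving-group ability.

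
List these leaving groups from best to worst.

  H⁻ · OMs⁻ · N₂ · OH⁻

Leaving-group ability tracks the stability of the departed species; conjugate-acid pKₐ is the usual yardstick (lower pKₐ → better LG).
N₂: no meaningful conjugate acid; N₂ departs as an exceptionally stable neutral molecule
OMs⁻: pKₐ(CH₃SO₃H (MsOH)) ≈ -1.9
OH⁻: pKₐ(H₂O) ≈ 15.7
H⁻: pKₐ(H₂) ≈ 36

N₂ > OMs⁻ > OH⁻ > H⁻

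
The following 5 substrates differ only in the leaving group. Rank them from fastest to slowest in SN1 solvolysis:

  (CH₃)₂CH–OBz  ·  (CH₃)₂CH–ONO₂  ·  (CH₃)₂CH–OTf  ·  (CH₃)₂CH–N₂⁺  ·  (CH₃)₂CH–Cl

(CH₃)₂CH–N₂⁺ > (CH₃)₂CH–OTf > (CH₃)₂CH–Cl > (CH₃)₂CH–ONO₂ > (CH₃)₂CH–OBz

The skeletons are identical, so relative rate is governed entirely by leaving-group ability.
The more stable X⁻ (or X) is on its own — i.e. the weaker a base it is — the better a leaving group it makes.
(CH₃)₂CH–N₂⁺ loses N₂: no meaningful conjugate acid; N₂ departs as an exceptionally stable neutral molecule
(CH₃)₂CH–OTf loses OTf⁻: pKₐ(CF₃SO₃H (triflic acid)) ≈ -14
(CH₃)₂CH–Cl loses Cl⁻: pKₐ(HCl) ≈ -7
(CH₃)₂CH–ONO₂ loses NO₃⁻: pKₐ(HNO₃) ≈ -1.3
(CH₃)₂CH–OBz loses PhCOO⁻: pKₐ(C₆H₅COOH) ≈ 4.2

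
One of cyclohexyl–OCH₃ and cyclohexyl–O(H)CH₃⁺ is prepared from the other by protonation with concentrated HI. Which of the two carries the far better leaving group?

From cyclohexyl–OCH₃ the departing group would be CH₃O⁻ (pKₐ(CH₃OH) ≈ 15.5). Strong base; alkoxides do not leave unassisted.
From cyclohexyl–O(H)CH₃⁺ the leaving group is R'OH (pKₐ(R'OH₂⁺) ≈ -2.4). Neutral; leaves from a protonated ether (an oxonium ion, R–O(H)R'⁺).
Protonation with concentrated HI works by allowing neutral methanol, rather than methoxide, to depart, making cyclohexyl–O(H)CH₃⁺ enormously more reactive.

cyclohexyl–O(H)CH₃⁺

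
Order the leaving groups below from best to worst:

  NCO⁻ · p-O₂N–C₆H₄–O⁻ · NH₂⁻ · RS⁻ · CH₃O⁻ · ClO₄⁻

The more stable X⁻ (or X) is on its own — i.e. the weaker a base it is — the better a leaving group it makes.
ClO₄⁻: pKₐ(HClO₄) ≈ -10 — extremely weak base; rarely used for safety reasons
NCO⁻: pKₐ(HOCN) ≈ 3.5
p-O₂N–C₆H₄–O⁻: pKₐ(p-nitrophenol) ≈ 7.2
RS⁻: pKₐ(RSH (a thiol)) ≈ 10.5 — moderately basic; rarely leaves without activation
CH₃O⁻: pKₐ(CH₃OH) ≈ 15.5
NH₂⁻: pKₐ(NH₃) ≈ 38 — extremely strong base; never a leaving group

ClO₄⁻ > NCO⁻ > p-O₂N–C₆H₄–O⁻ > RS⁻ > CH₃O⁻ > NH₂⁻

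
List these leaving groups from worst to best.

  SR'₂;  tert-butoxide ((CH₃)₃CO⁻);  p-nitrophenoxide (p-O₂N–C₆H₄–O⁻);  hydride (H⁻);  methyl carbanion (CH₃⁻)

methyl carbanion (CH₃⁻) < hydride (H⁻) < tert-butoxide ((CH₃)₃CO⁻) < p-nitrophenoxide (p-O₂N–C₆H₄–O⁻) < SR'₂

Rank by basicity of the departing species: weakest base leaves most easily.
SR'₂: pKₐ(R'₂SH⁺) ≈ -7
p-nitrophenoxide (p-O₂N–C₆H₄–O⁻): pKₐ(p-nitrophenol) ≈ 7.2
tert-butoxide ((CH₃)₃CO⁻): pKₐ(t-BuOH) ≈ 18
hydride (H⁻): pKₐ(H₂) ≈ 36
methyl carbanion (CH₃⁻): pKₐ(CH₄) ≈ 48
The question asks for worst first, so the sequence is read in increasing leaving-group ability.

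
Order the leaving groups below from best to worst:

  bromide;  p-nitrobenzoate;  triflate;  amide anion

A good leaving group is a weak base: the lower the pKₐ of its conjugate acid, the more readily it departs.
triflate: pKₐ(CF₃SO₃H (triflic acid)) ≈ -14
bromide: pKₐ(HBr) ≈ -9
p-nitrobenzoate: pKₐ(p-nitrobenzoic acid) ≈ 3.4 — electron-withdrawing nitro group stabilises the carboxylate
amide anion: pKₐ(NH₃) ≈ 38

triflate > bromide > p-nitrobenzoate > amide anion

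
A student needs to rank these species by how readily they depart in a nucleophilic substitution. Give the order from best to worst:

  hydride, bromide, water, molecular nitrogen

molecular nitrogen: no meaningful conjugate acid; N₂ departs as an exceptionally stable neutral molecule
bromide: pKₐ(HBr) ≈ -9
water: pKₐ(H₃O⁺) ≈ -1.7
hydride: pKₐ(H₂) ≈ 36

molecular nitrogen > bromide > water > hydride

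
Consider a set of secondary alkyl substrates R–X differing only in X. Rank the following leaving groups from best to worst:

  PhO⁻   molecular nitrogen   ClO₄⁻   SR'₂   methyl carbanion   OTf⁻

molecular nitrogen > OTf⁻ > ClO₄⁻ > SR'₂ > PhO⁻ > methyl carbanion

The more stable X⁻ (or X) is on its own — i.e. the weaker a base it is — the better a leaving group it makes.
molecular nitrogen: no meaningful conjugate acid; N₂ departs as an exceptionally stable neutral molecule
OTf⁻: pKₐ(CF₃SO₃H (triflic acid)) ≈ -14 — charge spread over three oxygens and a CF₃ group; the premier leaving group in synthesis
ClO₄⁻: pKₐ(HClO₄) ≈ -10
SR'₂: pKₐ(R'₂SH⁺) ≈ -7
PhO⁻: pKₐ(C₆H₅OH (phenol)) ≈ 10
methyl carbanion: pKₐ(CH₄) ≈ 48 — unstabilised carbanion; the worst conceivable leaving group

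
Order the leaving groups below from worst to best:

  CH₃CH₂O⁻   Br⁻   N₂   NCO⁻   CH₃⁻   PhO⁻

CH₃⁻ < CH₃CH₂O⁻ < PhO⁻ < NCO⁻ < Br⁻ < N₂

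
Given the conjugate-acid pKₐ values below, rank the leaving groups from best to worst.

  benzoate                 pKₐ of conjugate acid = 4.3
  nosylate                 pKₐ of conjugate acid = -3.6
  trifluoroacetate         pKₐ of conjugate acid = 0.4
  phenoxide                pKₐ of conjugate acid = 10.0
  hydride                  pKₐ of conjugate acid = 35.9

Lower conjugate-acid pKₐ ⇒ weaker base ⇒ better leaving group.
Sorting by the given values: nosylate (-3.6), trifluoroacetate (0.4), benzoate (4.3), phenoxide (10.0), hydride (35.9).

nosylate > trifluoroacetate > benzoate > phenoxide > hydride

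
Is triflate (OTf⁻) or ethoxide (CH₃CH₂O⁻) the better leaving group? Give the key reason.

triflate (OTf⁻)

triflate (OTf⁻) is the better leaving group.
pKₐ(CF₃SO₃H (triflic acid)) ≈ -14 versus pKₐ(CH₃CH₂OH) ≈ 16: triflate (OTf⁻) is the much weaker base.
Charge spread over three oxygens and a CF₃ group; the premier leaving group in synthesis.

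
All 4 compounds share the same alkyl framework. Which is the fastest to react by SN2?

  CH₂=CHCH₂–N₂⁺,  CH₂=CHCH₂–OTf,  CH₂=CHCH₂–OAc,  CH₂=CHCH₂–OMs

CH₂=CHCH₂–N₂⁺

Identical carbon frameworks mean the comparison reduces to leaving-group quality.
Rank by basicity of the departing species: weakest base leaves most easily.
CH₂=CHCH₂–N₂⁺ loses N₂: no meaningful conjugate acid; N₂ departs as an exceptionally stable neutral molecule
CH₂=CHCH₂–OTf loses OTf⁻: pKₐ(CF₃SO₃H (triflic acid)) ≈ -14
CH₂=CHCH₂–OMs loses OMs⁻: pKₐ(CH₃SO₃H (MsOH)) ≈ -1.9
CH₂=CHCH₂–OAc loses AcO⁻: pKₐ(CH₃COOH) ≈ 4.8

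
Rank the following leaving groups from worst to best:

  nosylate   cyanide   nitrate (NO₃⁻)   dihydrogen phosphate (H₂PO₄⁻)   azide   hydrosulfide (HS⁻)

The more stable X⁻ (or X) is on its own — i.e. the weaker a base it is — the better a leaving group it makes.
nosylate: pKₐ(p-O₂NC₆H₄SO₃H) ≈ -3.5
nitrate (NO₃⁻): pKₐ(HNO₃) ≈ -1.3
dihydrogen phosphate (H₂PO₄⁻): pKₐ(H₃PO₄) ≈ 2.1
azide: pKₐ(HN₃) ≈ 4.7 — linear, resonance-stabilised
hydrosulfide (HS⁻): pKₐ(H₂S) ≈ 7
cyanide: pKₐ(HCN) ≈ 9.2
The question asks for worst first, so the sequence is read in increasing leaving-group ability.

cyanide < hydrosulfide (HS⁻) < azide < dihydrogen phosphate (H₂PO₄⁻) < nitrate (NO₃⁻) < nosylate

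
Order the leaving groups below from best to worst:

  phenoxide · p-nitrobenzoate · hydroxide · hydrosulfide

p-nitrobenzoate > hydrosulfide > phenoxide > hydroxide

The more stable X⁻ (or X) is on its own — i.e. the weaker a base it is — the better a leaving group it makes.
p-nitrobenzoate: pKₐ(p-nitrobenzoic acid) ≈ 3.4 — electron-withdrawing nitro group stabilises the carboxylate
hydrosulfide: pKₐ(H₂S) ≈ 7 — larger and more polarisable than the oxygen analogue
phenoxide: pKₐ(C₆H₅OH (phenol)) ≈ 10
hydroxide: pKₐ(H₂O) ≈ 15.7 — strong base; essentially never leaves without prior activation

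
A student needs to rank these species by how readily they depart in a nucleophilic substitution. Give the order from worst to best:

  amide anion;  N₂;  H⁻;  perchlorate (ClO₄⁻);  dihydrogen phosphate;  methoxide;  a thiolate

amide anion < H⁻ < methoxide < a thiolate < dihydrogen phosphate < perchlorate (ClO₄⁻) < N₂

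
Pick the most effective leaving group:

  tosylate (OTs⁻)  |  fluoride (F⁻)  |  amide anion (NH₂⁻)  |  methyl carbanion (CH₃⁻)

The more stable X⁻ (or X) is on its own — i.e. the weaker a base it is — the better a leaving group it makes.
tosylate (OTs⁻): pKₐ(p-CH₃C₆H₄SO₃H (TsOH)) ≈ -2.8
fluoride (F⁻): pKₐ(HF) ≈ 3.2
amide anion (NH₂⁻): pKₐ(NH₃) ≈ 38
methyl carbanion (CH₃⁻): pKₐ(CH₄) ≈ 48

tosylate (OTs⁻)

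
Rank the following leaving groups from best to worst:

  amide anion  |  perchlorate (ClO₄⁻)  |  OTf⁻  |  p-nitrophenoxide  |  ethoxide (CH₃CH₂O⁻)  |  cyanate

Rank by basicity of the departing species: weakest base leaves most easily.
OTf⁻: pKₐ(CF₃SO₃H (triflic acid)) ≈ -14 — charge spread over three oxygens and a CF₃ group; the premier leaving group in synthesis
perchlorate (ClO₄⁻): pKₐ(HClO₄) ≈ -10
cyanate: pKₐ(HOCN) ≈ 3.5
p-nitrophenoxide: pKₐ(p-nitrophenol) ≈ 7.2 — nitro group delocalises the charge; the classic chromogenic LG
ethoxide (CH₃CH₂O⁻): pKₐ(CH₃CH₂OH) ≈ 16 — strong base; alkoxides do not leave unassisted
amide anion: pKₐ(NH₃) ≈ 38

OTf⁻ > perchlorate (ClO₄⁻) > cyanate > p-nitrophenoxide > ethoxide (CH₃CH₂O⁻) > amide anion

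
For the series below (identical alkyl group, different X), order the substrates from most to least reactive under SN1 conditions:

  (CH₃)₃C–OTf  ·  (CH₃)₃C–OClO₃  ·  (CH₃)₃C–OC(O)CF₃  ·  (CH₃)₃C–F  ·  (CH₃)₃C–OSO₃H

(CH₃)₃C–OTf > (CH₃)₃C–OClO₃ > (CH₃)₃C–OSO₃H > (CH₃)₃C–OC(O)CF₃ > (CH₃)₃C–F

Same R in every case — rank the leaving groups.
The more stable X⁻ (or X) is on its own — i.e. the weaker a base it is — the better a leaving group it makes.
(CH₃)₃C–OTf loses OTf⁻: pKₐ(CF₃SO₃H (triflic acid)) ≈ -14
(CH₃)₃C–OClO₃ loses ClO₄⁻: pKₐ(HClO₄) ≈ -10
(CH₃)₃C–OSO₃H loses HSO₄⁻: pKₐ(H₂SO₄) ≈ -3
(CH₃)₃C–OC(O)CF₃ loses CF₃COO⁻: pKₐ(CF₃COOH) ≈ 0.2
(CH₃)₃C–F loses F⁻: pKₐ(HF) ≈ 3.2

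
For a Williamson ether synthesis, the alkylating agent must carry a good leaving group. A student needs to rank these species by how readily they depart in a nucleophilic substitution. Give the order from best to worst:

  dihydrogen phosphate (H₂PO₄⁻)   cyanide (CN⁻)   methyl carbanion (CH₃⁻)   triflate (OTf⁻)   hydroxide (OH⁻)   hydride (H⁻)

triflate (OTf⁻) > dihydrogen phosphate (H₂PO₄⁻) > cyanide (CN⁻) > hydroxide (OH⁻) > hydride (H⁻) > methyl carbanion (CH₃⁻)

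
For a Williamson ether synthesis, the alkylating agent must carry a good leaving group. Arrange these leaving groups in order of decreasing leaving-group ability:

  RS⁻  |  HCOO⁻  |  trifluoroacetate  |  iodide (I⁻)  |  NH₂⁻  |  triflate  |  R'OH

triflate > iodide (I⁻) > R'OH > trifluoroacetate > HCOO⁻ > RS⁻ > NH₂⁻

triflate: pKₐ(CF₃SO₃H (triflic acid)) ≈ -14 — charge spread over three oxygens and a CF₃ group; the premier leaving group in synthesis
iodide (I⁻): pKₐ(HI) ≈ -10
R'OH: pKₐ(R'OH₂⁺) ≈ -2.4 — neutral; leaves from a protonated ether (an oxonium ion, R–O(H)R'⁺)
trifluoroacetate: pKₐ(CF₃COOH) ≈ 0.2
HCOO⁻: pKₐ(HCOOH) ≈ 3.8
RS⁻: pKₐ(RSH (a thiol)) ≈ 10.5 — moderately basic; rarely leaves without activation
NH₂⁻: pKₐ(NH₃) ≈ 38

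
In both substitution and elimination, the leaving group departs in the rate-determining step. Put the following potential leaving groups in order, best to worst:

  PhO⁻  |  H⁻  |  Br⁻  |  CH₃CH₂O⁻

The more stable X⁻ (or X) is on its own — i.e. the weaker a base it is — the better a leaving group it makes.
Br⁻: pKₐ(HBr) ≈ -9
PhO⁻: pKₐ(C₆H₅OH (phenol)) ≈ 10
CH₃CH₂O⁻: pKₐ(CH₃CH₂OH) ≈ 16
H⁻: pKₐ(H₂) ≈ 36

Br⁻ > PhO⁻ > CH₃CH₂O⁻ > H⁻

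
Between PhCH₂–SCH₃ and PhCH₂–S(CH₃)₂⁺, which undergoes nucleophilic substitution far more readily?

PhCH₂–S(CH₃)₂⁺

From PhCH₂–SCH₃ the departing group would be RS⁻ (pKₐ(RSH (a thiol)) ≈ 10.5). Moderately basic; rarely leaves without activation.
From PhCH₂–S(CH₃)₂⁺ the leaving group is SR'₂ (pKₐ(R'₂SH⁺) ≈ -7). Neutral; leaves from a sulfonium salt (R–SR'₂⁺).
(In practice PhCH₂–S(CH₃)₂⁺ is made from PhCH₂–SCH₃ by S-methylation with CH₃I, allowing neutral dimethyl sulfide, rather than methanethiolate, to depart.)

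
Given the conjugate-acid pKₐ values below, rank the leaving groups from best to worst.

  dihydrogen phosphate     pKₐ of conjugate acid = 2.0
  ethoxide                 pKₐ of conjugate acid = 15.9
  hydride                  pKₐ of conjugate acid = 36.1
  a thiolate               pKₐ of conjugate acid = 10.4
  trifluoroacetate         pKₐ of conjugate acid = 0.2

trifluoroacetate > dihydrogen phosphate > a thiolate > ethoxide > hydride

Lower conjugate-acid pKₐ ⇒ weaker base ⇒ better leaving group.
Sorting by the given values: trifluoroacetate (0.2), dihydrogen phosphate (2.0), a thiolate (10.4), ethoxide (15.9), hydride (36.1).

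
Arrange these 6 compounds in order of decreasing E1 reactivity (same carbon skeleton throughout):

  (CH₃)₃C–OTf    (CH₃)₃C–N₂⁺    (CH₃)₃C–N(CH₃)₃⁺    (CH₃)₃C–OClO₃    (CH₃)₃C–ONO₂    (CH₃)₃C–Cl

(CH₃)₃C–N₂⁺ > (CH₃)₃C–OTf > (CH₃)₃C–OClO₃ > (CH₃)₃C–Cl > (CH₃)₃C–ONO₂ > (CH₃)₃C–N(CH₃)₃⁺

With the same alkyl group throughout, only the leaving group differentiates the rates.
Rank by basicity of the departing species: weakest base leaves most easily.
(CH₃)₃C–N₂⁺ loses N₂: no meaningful conjugate acid; N₂ departs as an exceptionally stable neutral molecule
(CH₃)₃C–OTf loses OTf⁻: pKₐ(CF₃SO₃H (triflic acid)) ≈ -14
(CH₃)₃C–OClO₃ loses ClO₄⁻: pKₐ(HClO₄) ≈ -10
(CH₃)₃C–Cl loses Cl⁻: pKₐ(HCl) ≈ -7
(CH₃)₃C–ONO₂ loses NO₃⁻: pKₐ(HNO₃) ≈ -1.3
(CH₃)₃C–N(CH₃)₃⁺ loses NR'₃: pKₐ(R'₃NH⁺) ≈ 10.7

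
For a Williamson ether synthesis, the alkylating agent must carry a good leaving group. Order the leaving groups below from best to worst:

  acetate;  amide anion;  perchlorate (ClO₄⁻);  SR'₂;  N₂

N₂ > perchlorate (ClO₄⁻) > SR'₂ > acetate > amide anion

Leaving-group ability tracks the stability of the departed species; conjugate-acid pKₐ is the usual yardstick (lower pKₐ → better LG).
N₂: no meaningful conjugate acid; N₂ departs as an exceptionally stable neutral molecule
perchlorate (ClO₄⁻): pKₐ(HClO₄) ≈ -10
SR'₂: pKₐ(R'₂SH⁺) ≈ -7
acetate: pKₐ(CH₃COOH) ≈ 4.8 — resonance-stabilised but still a weak base
amide anion: pKₐ(NH₃) ≈ 38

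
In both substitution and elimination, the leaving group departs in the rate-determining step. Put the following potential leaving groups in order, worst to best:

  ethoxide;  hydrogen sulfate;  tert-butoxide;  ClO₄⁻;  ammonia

A good leaving group is a weak base: the lower the pKₐ of its conjugate acid, the more readily it departs.
ClO₄⁻: pKₐ(HClO₄) ≈ -10
hydrogen sulfate: pKₐ(H₂SO₄) ≈ -3
ammonia: pKₐ(NH₄⁺) ≈ 9.2
ethoxide: pKₐ(CH₃CH₂OH) ≈ 16
tert-butoxide: pKₐ(t-BuOH) ≈ 18
Reversing gives the worst-to-best order requested.

tert-butoxide < ethoxide < ammonia < hydrogen sulfate < ClO₄⁻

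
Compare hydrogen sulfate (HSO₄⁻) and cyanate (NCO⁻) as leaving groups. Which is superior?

hydrogen sulfate (HSO₄⁻)

hydrogen sulfate (HSO₄⁻) is the better leaving group.
pKₐ(H₂SO₄) ≈ -3 versus pKₐ(HOCN) ≈ 3.5: hydrogen sulfate (HSO₄⁻) is the much weaker base.
Conjugate base of a strong mineral acid.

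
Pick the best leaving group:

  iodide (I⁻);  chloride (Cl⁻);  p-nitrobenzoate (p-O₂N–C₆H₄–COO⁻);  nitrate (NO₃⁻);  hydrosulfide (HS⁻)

Rank by basicity of the departing species: weakest base leaves most easily.
iodide (I⁻): pKₐ(HI) ≈ -10
chloride (Cl⁻): pKₐ(HCl) ≈ -7
nitrate (NO₃⁻): pKₐ(HNO₃) ≈ -1.3
p-nitrobenzoate (p-O₂N–C₆H₄–COO⁻): pKₐ(p-nitrobenzoic acid) ≈ 3.4
hydrosulfide (HS⁻): pKₐ(H₂S) ≈ 7

iodide (I⁻)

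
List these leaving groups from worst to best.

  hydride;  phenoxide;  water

water: pKₐ(H₃O⁺) ≈ -1.7
phenoxide: pKₐ(C₆H₅OH (phenol)) ≈ 10
hydride: pKₐ(H₂) ≈ 36
The question asks for worst first, so the sequence is read in increasing leaving-group ability.

hydride < phenoxide < water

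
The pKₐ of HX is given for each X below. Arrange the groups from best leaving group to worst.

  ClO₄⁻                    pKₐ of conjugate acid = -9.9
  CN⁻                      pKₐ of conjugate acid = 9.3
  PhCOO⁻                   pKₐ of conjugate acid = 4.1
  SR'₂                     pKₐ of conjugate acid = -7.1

ClO₄⁻ > SR'₂ > PhCOO⁻ > CN⁻

Lower conjugate-acid pKₐ ⇒ weaker base ⇒ better leaving group.
Sorting by the given values: ClO₄⁻ (-9.9), SR'₂ (-7.1), PhCOO⁻ (4.1), CN⁻ (9.3).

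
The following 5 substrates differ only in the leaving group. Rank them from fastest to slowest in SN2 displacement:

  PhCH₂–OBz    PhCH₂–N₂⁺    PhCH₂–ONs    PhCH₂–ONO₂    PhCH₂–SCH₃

Same R in every case — rank the leaving groups.
Rank by basicity of the departing species: weakest base leaves most easily.
PhCH₂–N₂⁺ loses N₂: no meaningful conjugate acid; N₂ departs as an exceptionally stable neutral molecule
PhCH₂–ONs loses ONs⁻: pKₐ(p-O₂NC₆H₄SO₃H) ≈ -3.5
PhCH₂–ONO₂ loses NO₃⁻: pKₐ(HNO₃) ≈ -1.3
PhCH₂–OBz loses PhCOO⁻: pKₐ(C₆H₅COOH) ≈ 4.2
PhCH₂–SCH₃ loses RS⁻: pKₐ(RSH (a thiol)) ≈ 10.5

PhCH₂–N₂⁺ > PhCH₂–ONs > PhCH₂–ONO₂ > PhCH₂–OBz > PhCH₂–SCH₃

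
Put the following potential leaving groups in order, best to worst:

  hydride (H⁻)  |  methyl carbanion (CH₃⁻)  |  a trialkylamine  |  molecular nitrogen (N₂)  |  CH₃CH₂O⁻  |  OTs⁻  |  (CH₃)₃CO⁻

molecular nitrogen (N₂) > OTs⁻ > a trialkylamine > CH₃CH₂O⁻ > (CH₃)₃CO⁻ > hydride (H⁻) > methyl carbanion (CH₃⁻)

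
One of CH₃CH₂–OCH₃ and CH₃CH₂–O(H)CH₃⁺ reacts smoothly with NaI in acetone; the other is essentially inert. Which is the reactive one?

CH₃CH₂–O(H)CH₃⁺

From CH₃CH₂–OCH₃ the departing group would be CH₃O⁻ (pKₐ(CH₃OH) ≈ 15.5). Strong base; alkoxides do not leave unassisted.
From CH₃CH₂–O(H)CH₃⁺ the leaving group is R'OH (pKₐ(R'OH₂⁺) ≈ -2.4). Neutral; leaves from a protonated ether (an oxonium ion, R–O(H)R'⁺).
(In practice CH₃CH₂–O(H)CH₃⁺ is made from CH₃CH₂–OCH₃ by protonation with concentrated HI, allowing neutral methanol, rather than methoxide, to depart.)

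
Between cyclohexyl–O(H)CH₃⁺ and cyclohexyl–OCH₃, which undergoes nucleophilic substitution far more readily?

cyclohexyl–O(H)CH₃⁺

From cyclohexyl–OCH₃ the departing group would be CH₃O⁻ (pKₐ(CH₃OH) ≈ 15.5). Strong base; alkoxides do not leave unassisted.
From cyclohexyl–O(H)CH₃⁺ the leaving group is R'OH (pKₐ(R'OH₂⁺) ≈ -2.4). Neutral; leaves from a protonated ether (an oxonium ion, R–O(H)R'⁺).
(In practice cyclohexyl–O(H)CH₃⁺ is made from cyclohexyl–OCH₃ by protonation with concentrated HI, allowing neutral methanol, rather than methoxide, to depart.)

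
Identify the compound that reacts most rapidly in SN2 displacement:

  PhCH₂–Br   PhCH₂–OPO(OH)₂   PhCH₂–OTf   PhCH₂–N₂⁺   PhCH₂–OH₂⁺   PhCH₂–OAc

PhCH₂–N₂⁺

Identical carbon frameworks mean the comparison reduces to leaving-group quality.
Leaving-group ability tracks the stability of the departed species; conjugate-acid pKₐ is the usual yardstick (lower pKₐ → better LG).
PhCH₂–N₂⁺ loses N₂: no meaningful conjugate acid; N₂ departs as an exceptionally stable neutral molecule
PhCH₂–OTf loses OTf⁻: pKₐ(CF₃SO₃H (triflic acid)) ≈ -14
PhCH₂–Br loses Br⁻: pKₐ(HBr) ≈ -9
PhCH₂–OH₂⁺ loses H₂O: pKₐ(H₃O⁺) ≈ -1.7
PhCH₂–OPO(OH)₂ loses H₂PO₄⁻: pKₐ(H₃PO₄) ≈ 2.1
PhCH₂–OAc loses AcO⁻: pKₐ(CH₃COOH) ≈ 4.8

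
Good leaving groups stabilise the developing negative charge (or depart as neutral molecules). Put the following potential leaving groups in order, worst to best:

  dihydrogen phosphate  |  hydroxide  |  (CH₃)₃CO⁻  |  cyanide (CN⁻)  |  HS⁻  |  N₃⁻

(CH₃)₃CO⁻ < hydroxide < cyanide (CN⁻) < HS⁻ < N₃⁻ < dihydrogen phosphate

dihydrogen phosphate: pKₐ(H₃PO₄) ≈ 2.1 — moderate base; biological leaving group after further activation
N₃⁻: pKₐ(HN₃) ≈ 4.7
HS⁻: pKₐ(H₂S) ≈ 7
cyanide (CN⁻): pKₐ(HCN) ≈ 9.2
hydroxide: pKₐ(H₂O) ≈ 15.7 — strong base; essentially never leaves without prior activation
(CH₃)₃CO⁻: pKₐ(t-BuOH) ≈ 18 — bulky, strongly basic alkoxide
Listed from poorest to best leaving group as asked.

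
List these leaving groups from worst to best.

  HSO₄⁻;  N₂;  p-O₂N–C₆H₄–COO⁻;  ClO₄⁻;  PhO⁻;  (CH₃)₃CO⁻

Leaving-group ability tracks the stability of the departed species; conjugate-acid pKₐ is the usual yardstick (lower pKₐ → better LG).
N₂: no meaningful conjugate acid; N₂ departs as an exceptionally stable neutral molecule
ClO₄⁻: pKₐ(HClO₄) ≈ -10
HSO₄⁻: pKₐ(H₂SO₄) ≈ -3
p-O₂N–C₆H₄–COO⁻: pKₐ(p-nitrobenzoic acid) ≈ 3.4
PhO⁻: pKₐ(C₆H₅OH (phenol)) ≈ 10
(CH₃)₃CO⁻: pKₐ(t-BuOH) ≈ 18
Reversing gives the worst-to-best order requested.

(CH₃)₃CO⁻ < PhO⁻ < p-O₂N–C₆H₄–COO⁻ < HSO₄⁻ < ClO₄⁻ < N₂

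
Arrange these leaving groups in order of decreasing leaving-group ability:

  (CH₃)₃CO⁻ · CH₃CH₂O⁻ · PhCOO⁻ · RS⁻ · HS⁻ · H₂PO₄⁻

H₂PO₄⁻ > PhCOO⁻ > HS⁻ > RS⁻ > CH₃CH₂O⁻ > (CH₃)₃CO⁻

A good leaving group is a weak base: the lower the pKₐ of its conjugate acid, the more readily it departs.
H₂PO₄⁻: pKₐ(H₃PO₄) ≈ 2.1
PhCOO⁻: pKₐ(C₆H₅COOH) ≈ 4.2
HS⁻: pKₐ(H₂S) ≈ 7
RS⁻: pKₐ(RSH (a thiol)) ≈ 10.5
CH₃CH₂O⁻: pKₐ(CH₃CH₂OH) ≈ 16
(CH₃)₃CO⁻: pKₐ(t-BuOH) ≈ 18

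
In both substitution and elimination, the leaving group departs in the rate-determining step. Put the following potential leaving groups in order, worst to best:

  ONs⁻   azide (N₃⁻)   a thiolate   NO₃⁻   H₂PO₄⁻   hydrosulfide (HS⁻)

A good leaving group is a weak base: the lower the pKₐ of its conjugate acid, the more readily it departs.
ONs⁻: pKₐ(p-O₂NC₆H₄SO₃H) ≈ -3.5
NO₃⁻: pKₐ(HNO₃) ≈ -1.3 — resonance-delocalised over three oxygens
H₂PO₄⁻: pKₐ(H₃PO₄) ≈ 2.1 — moderate base; biological leaving group after further activation
azide (N₃⁻): pKₐ(HN₃) ≈ 4.7 — linear, resonance-stabilised
hydrosulfide (HS⁻): pKₐ(H₂S) ≈ 7 — larger and more polarisable than the oxygen analogue
a thiolate: pKₐ(RSH (a thiol)) ≈ 10.5
Listed from poorest to best leaving group as asked.

a thiolate < hydrosulfide (HS⁻) < azide (N₃⁻) < H₂PO₄⁻ < NO₃⁻ < ONs⁻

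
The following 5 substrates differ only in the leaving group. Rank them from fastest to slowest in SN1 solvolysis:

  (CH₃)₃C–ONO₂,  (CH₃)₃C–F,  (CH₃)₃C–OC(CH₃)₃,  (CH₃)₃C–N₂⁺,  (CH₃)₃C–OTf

Same R in every case — rank the leaving groups.
Leaving-group ability tracks the stability of the departed species; conjugate-acid pKₐ is the usual yardstick (lower pKₐ → better LG).
(CH₃)₃C–N₂⁺ loses N₂: no meaningful conjugate acid; N₂ departs as an exceptionally stable neutral molecule
(CH₃)₃C–OTf loses OTf⁻: pKₐ(CF₃SO₃H (triflic acid)) ≈ -14
(CH₃)₃C–ONO₂ loses NO₃⁻: pKₐ(HNO₃) ≈ -1.3
(CH₃)₃C–F loses F⁻: pKₐ(HF) ≈ 3.2
(CH₃)₃C–OC(CH₃)₃ loses (CH₃)₃CO⁻: pKₐ(t-BuOH) ≈ 18

(CH₃)₃C–N₂⁺ > (CH₃)₃C–OTf > (CH₃)₃C–ONO₂ > (CH₃)₃C–F > (CH₃)₃C–OC(CH₃)₃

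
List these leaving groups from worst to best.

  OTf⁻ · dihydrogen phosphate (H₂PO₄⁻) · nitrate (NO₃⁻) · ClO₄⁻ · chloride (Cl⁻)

dihydrogen phosphate (H₂PO₄⁻) < nitrate (NO₃⁻) < chloride (Cl⁻) < ClO₄⁻ < OTf⁻

The more stable X⁻ (or X) is on its own — i.e. the weaker a base it is — the better a leaving group it makes.
OTf⁻: pKₐ(CF₃SO₃H (triflic acid)) ≈ -14
ClO₄⁻: pKₐ(HClO₄) ≈ -10
chloride (Cl⁻): pKₐ(HCl) ≈ -7
nitrate (NO₃⁻): pKₐ(HNO₃) ≈ -1.3
dihydrogen phosphate (H₂PO₄⁻): pKₐ(H₃PO₄) ≈ 2.1
Reversing gives the worst-to-best order requested.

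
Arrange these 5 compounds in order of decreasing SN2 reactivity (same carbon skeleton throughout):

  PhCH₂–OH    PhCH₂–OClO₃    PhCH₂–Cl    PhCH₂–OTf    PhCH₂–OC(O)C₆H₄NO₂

PhCH₂–OTf > PhCH₂–OClO₃ > PhCH₂–Cl > PhCH₂–OC(O)C₆H₄NO₂ > PhCH₂–OH

Identical carbon frameworks mean the comparison reduces to leaving-group quality.
Rank by basicity of the departing species: weakest base leaves most easily.
PhCH₂–OTf loses OTf⁻: pKₐ(CF₃SO₃H (triflic acid)) ≈ -14
PhCH₂–OClO₃ loses ClO₄⁻: pKₐ(HClO₄) ≈ -10
PhCH₂–Cl loses Cl⁻: pKₐ(HCl) ≈ -7
PhCH₂–OC(O)C₆H₄NO₂ loses p-O₂N–C₆H₄–COO⁻: pKₐ(p-nitrobenzoic acid) ≈ 3.4
PhCH₂–OH loses OH⁻: pKₐ(H₂O) ≈ 15.7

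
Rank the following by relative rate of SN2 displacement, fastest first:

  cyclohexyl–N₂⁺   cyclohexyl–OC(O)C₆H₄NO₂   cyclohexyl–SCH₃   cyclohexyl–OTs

cyclohexyl–N₂⁺ > cyclohexyl–OTs > cyclohexyl–OC(O)C₆H₄NO₂ > cyclohexyl–SCH₃

With the same alkyl group throughout, only the leaving group differentiates the rates.
A good leaving group is a weak base: the lower the pKₐ of its conjugate acid, the more readily it departs.
cyclohexyl–N₂⁺ loses N₂: no meaningful conjugate acid; N₂ departs as an exceptionally stable neutral molecule
cyclohexyl–OTs loses OTs⁻: pKₐ(p-CH₃C₆H₄SO₃H (TsOH)) ≈ -2.8
cyclohexyl–OC(O)C₆H₄NO₂ loses p-O₂N–C₆H₄–COO⁻: pKₐ(p-nitrobenzoic acid) ≈ 3.4
cyclohexyl–SCH₃ loses RS⁻: pKₐ(RSH (a thiol)) ≈ 10.5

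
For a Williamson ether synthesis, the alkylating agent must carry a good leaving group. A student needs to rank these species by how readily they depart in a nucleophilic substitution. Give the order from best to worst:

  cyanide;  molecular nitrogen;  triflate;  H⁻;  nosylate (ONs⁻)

molecular nitrogen > triflate > nosylate (ONs⁻) > cyanide > H⁻

Leaving-group ability tracks the stability of the departed species; conjugate-acid pKₐ is the usual yardstick (lower pKₐ → better LG).
molecular nitrogen: no meaningful conjugate acid; N₂ departs as an exceptionally stable neutral molecule
triflate: pKₐ(CF₃SO₃H (triflic acid)) ≈ -14
nosylate (ONs⁻): pKₐ(p-O₂NC₆H₄SO₃H) ≈ -3.5 — p-nitro group further stabilises the sulfonate
cyanide: pKₐ(HCN) ≈ 9.2 — sp carbon stabilises the charge somewhat, but still a poor LG
H⁻: pKₐ(H₂) ≈ 36 — extremely strong base; leaves only in special hydride-transfer contexts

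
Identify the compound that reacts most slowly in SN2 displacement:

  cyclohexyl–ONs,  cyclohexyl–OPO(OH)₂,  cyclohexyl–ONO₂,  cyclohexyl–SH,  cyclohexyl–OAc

The skeletons are identical, so relative rate is governed entirely by leaving-group ability.
Leaving-group ability tracks the stability of the departed species; conjugate-acid pKₐ is the usual yardstick (lower pKₐ → better LG).
cyclohexyl–ONs loses ONs⁻: pKₐ(p-O₂NC₆H₄SO₃H) ≈ -3.5
cyclohexyl–ONO₂ loses NO₃⁻: pKₐ(HNO₃) ≈ -1.3
cyclohexyl–OPO(OH)₂ loses H₂PO₄⁻: pKₐ(H₃PO₄) ≈ 2.1
cyclohexyl–OAc loses AcO⁻: pKₐ(CH₃COOH) ≈ 4.8
cyclohexyl–SH loses HS⁻: pKₐ(H₂S) ≈ 7

cyclohexyl–SH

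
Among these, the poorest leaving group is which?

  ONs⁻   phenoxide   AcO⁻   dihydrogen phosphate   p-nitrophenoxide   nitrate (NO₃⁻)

Rank by basicity of the departing species: weakest base leaves most easily.
ONs⁻: pKₐ(p-O₂NC₆H₄SO₃H) ≈ -3.5
nitrate (NO₃⁻): pKₐ(HNO₃) ≈ -1.3
dihydrogen phosphate: pKₐ(H₃PO₄) ≈ 2.1
AcO⁻: pKₐ(CH₃COOH) ≈ 4.8
p-nitrophenoxide: pKₐ(p-nitrophenol) ≈ 7.2
phenoxide: pKₐ(C₆H₅OH (phenol)) ≈ 10

phenoxide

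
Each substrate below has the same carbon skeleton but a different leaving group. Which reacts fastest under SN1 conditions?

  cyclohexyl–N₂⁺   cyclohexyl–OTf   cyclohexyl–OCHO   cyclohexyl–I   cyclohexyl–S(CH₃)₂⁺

cyclohexyl–N₂⁺

The skeletons are identical, so relative rate is governed entirely by leaving-group ability.
The more stable X⁻ (or X) is on its own — i.e. the weaker a base it is — the better a leaving group it makes.
cyclohexyl–N₂⁺ loses N₂: no meaningful conjugate acid; N₂ departs as an exceptionally stable neutral molecule
cyclohexyl–OTf loses OTf⁻: pKₐ(CF₃SO₃H (triflic acid)) ≈ -14
cyclohexyl–I loses I⁻: pKₐ(HI) ≈ -10
cyclohexyl–S(CH₃)₂⁺ loses SR'₂: pKₐ(R'₂SH⁺) ≈ -7
cyclohexyl–OCHO loses HCOO⁻: pKₐ(HCOOH) ≈ 3.8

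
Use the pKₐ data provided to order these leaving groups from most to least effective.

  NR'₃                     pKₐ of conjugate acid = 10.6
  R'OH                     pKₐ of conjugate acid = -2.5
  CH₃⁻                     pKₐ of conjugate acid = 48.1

R'OH > NR'₃ > CH₃⁻

Lower conjugate-acid pKₐ ⇒ weaker base ⇒ better leaving group.
Sorting by the given values: R'OH (-2.5), NR'₃ (10.6), CH₃⁻ (48.1).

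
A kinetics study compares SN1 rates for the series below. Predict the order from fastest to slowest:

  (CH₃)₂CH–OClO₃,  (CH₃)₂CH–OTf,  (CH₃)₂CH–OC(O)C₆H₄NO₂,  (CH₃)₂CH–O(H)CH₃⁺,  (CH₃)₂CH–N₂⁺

Identical carbon frameworks mean the comparison reduces to leaving-group quality.
The more stable X⁻ (or X) is on its own — i.e. the weaker a base it is — the better a leaving group it makes.
(CH₃)₂CH–N₂⁺ loses N₂: no meaningful conjugate acid; N₂ departs as an exceptionally stable neutral molecule
(CH₃)₂CH–OTf loses OTf⁻: pKₐ(CF₃SO₃H (triflic acid)) ≈ -14
(CH₃)₂CH–OClO₃ loses ClO₄⁻: pKₐ(HClO₄) ≈ -10
(CH₃)₂CH–O(H)CH₃⁺ loses R'OH: pKₐ(R'OH₂⁺) ≈ -2.4
(CH₃)₂CH–OC(O)C₆H₄NO₂ loses p-O₂N–C₆H₄–COO⁻: pKₐ(p-nitrobenzoic acid) ≈ 3.4

(CH₃)₂CH–N₂⁺ > (CH₃)₂CH–OTf > (CH₃)₂CH–OClO₃ > (CH₃)₂CH–O(H)CH₃⁺ > (CH₃)₂CH–OC(O)C₆H₄NO₂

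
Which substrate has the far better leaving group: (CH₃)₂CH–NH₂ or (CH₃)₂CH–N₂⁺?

From (CH₃)₂CH–NH₂ the departing group would be NH₂⁻ (pKₐ(NH₃) ≈ 38). Extremely strong base; never a leaving group.
From (CH₃)₂CH–N₂⁺ the leaving group is N₂ (no meaningful conjugate acid; N₂ departs as an exceptionally stable neutral molecule).
(In practice (CH₃)₂CH–N₂⁺ is made from (CH₃)₂CH–NH₂ by diazotisation (NaNO₂ / HCl, 0 °C), generating a diazonium salt that expels N₂.)

(CH₃)₂CH–N₂⁺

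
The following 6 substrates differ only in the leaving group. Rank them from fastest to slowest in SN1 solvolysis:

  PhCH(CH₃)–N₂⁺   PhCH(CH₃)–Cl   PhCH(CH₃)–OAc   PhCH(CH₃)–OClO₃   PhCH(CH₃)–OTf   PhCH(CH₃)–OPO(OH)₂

PhCH(CH₃)–N₂⁺ > PhCH(CH₃)–OTf > PhCH(CH₃)–OClO₃ > PhCH(CH₃)–Cl > PhCH(CH₃)–OPO(OH)₂ > PhCH(CH₃)–OAc

Identical carbon frameworks mean the comparison reduces to leaving-group quality.
Leaving-group ability tracks the stability of the departed species; conjugate-acid pKₐ is the usual yardstick (lower pKₐ → better LG).
PhCH(CH₃)–N₂⁺ loses N₂: no meaningful conjugate acid; N₂ departs as an exceptionally stable neutral molecule
PhCH(CH₃)–OTf loses OTf⁻: pKₐ(CF₃SO₃H (triflic acid)) ≈ -14
PhCH(CH₃)–OClO₃ loses ClO₄⁻: pKₐ(HClO₄) ≈ -10
PhCH(CH₃)–Cl loses Cl⁻: pKₐ(HCl) ≈ -7
PhCH(CH₃)–OPO(OH)₂ loses H₂PO₄⁻: pKₐ(H₃PO₄) ≈ 2.1
PhCH(CH₃)–OAc loses AcO⁻: pKₐ(CH₃COOH) ≈ 4.8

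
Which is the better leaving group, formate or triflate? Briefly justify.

triflate

triflate is the better leaving group.
pKₐ(CF₃SO₃H (triflic acid)) ≈ -14 versus pKₐ(HCOOH) ≈ 3.8: triflate is the much weaker base.
Charge spread over three oxygens and a CF₃ group; the premier leaving group in synthesis.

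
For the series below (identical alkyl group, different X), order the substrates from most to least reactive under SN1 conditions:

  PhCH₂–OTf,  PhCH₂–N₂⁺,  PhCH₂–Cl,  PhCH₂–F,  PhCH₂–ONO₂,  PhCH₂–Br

Same R in every case — rank the leaving groups.
A good leaving group is a weak base: the lower the pKₐ of its conjugate acid, the more readily it departs.
PhCH₂–N₂⁺ loses N₂: no meaningful conjugate acid; N₂ departs as an exceptionally stable neutral molecule
PhCH₂–OTf loses OTf⁻: pKₐ(CF₃SO₃H (triflic acid)) ≈ -14
PhCH₂–Br loses Br⁻: pKₐ(HBr) ≈ -9
PhCH₂–Cl loses Cl⁻: pKₐ(HCl) ≈ -7
PhCH₂–ONO₂ loses NO₃⁻: pKₐ(HNO₃) ≈ -1.3
PhCH₂–F loses F⁻: pKₐ(HF) ≈ 3.2

PhCH₂–N₂⁺ > PhCH₂–OTf > PhCH₂–Br > PhCH₂–Cl > PhCH₂–ONO₂ > PhCH₂–F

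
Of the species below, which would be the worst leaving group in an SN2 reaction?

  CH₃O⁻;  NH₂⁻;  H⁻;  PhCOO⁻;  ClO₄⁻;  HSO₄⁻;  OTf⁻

NH₂⁻

OTf⁻: pKₐ(CF₃SO₃H (triflic acid)) ≈ -14
ClO₄⁻: pKₐ(HClO₄) ≈ -10
HSO₄⁻: pKₐ(H₂SO₄) ≈ -3
PhCOO⁻: pKₐ(C₆H₅COOH) ≈ 4.2
CH₃O⁻: pKₐ(CH₃OH) ≈ 15.5
H⁻: pKₐ(H₂) ≈ 36
NH₂⁻: pKₐ(NH₃) ≈ 38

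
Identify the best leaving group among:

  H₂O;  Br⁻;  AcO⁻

A good leaving group is a weak base: the lower the pKₐ of its conjugate acid, the more readily it departs.
Br⁻: pKₐ(HBr) ≈ -9
H₂O: pKₐ(H₃O⁺) ≈ -1.7
AcO⁻: pKₐ(CH₃COOH) ≈ 4.8

Br⁻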